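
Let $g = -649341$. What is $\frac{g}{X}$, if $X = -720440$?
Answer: $\frac{92763}{102920} \approx 0.90131$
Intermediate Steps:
$\frac{g}{X} = - \frac{649341}{-720440} = \left(-649341\right) \left(- \frac{1}{720440}\right) = \frac{92763}{102920}$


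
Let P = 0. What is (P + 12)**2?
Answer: 144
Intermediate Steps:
(P + 12)**2 = (0 + 12)**2 = 12**2 = 144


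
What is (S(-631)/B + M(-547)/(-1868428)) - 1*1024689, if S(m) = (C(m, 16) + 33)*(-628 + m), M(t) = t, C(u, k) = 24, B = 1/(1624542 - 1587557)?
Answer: -4961011244507885/1868428 ≈ -2.6552e+9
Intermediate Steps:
B = 1/36985 ≈ 2.7038e-5
S(m) = -35796 + 57*m (S(m) = (24 + 33)*(-628 + m) = 57*(-628 + m) = -35796 + 57*m)
(S(-631)/B + M(-547)/(-1868428)) - 1*1024689 = ((-35796 + 57*(-631))/(1/36985) - 547/(-1868428)) - 1*1024689 = ((-35796 - 35967)*36985 - 547*(-1/1868428)) - 1024689 = (-71763*36985 + 547/1868428) - 1024689 = (-2654154555 + 547/1868428) - 1024689 = -4959096686888993/1868428 - 1024689 = -4961011244507885/1868428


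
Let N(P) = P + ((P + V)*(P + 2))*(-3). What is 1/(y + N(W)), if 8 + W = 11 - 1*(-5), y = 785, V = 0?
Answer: 1/553 ≈ 0.0018083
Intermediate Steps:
W = 8 (W = -8 + (11 - 1*(-5)) = -8 + (11 + 5) = -8 + 16 = 8)
N(P) = P - 3*P*(2 + P) (N(P) = P + ((P + 0)*(P + 2))*(-3) = P + (P*(2 + P))*(-3) = P - 3*P*(2 + P))
1/(y + N(W)) = 1/(785 + 8*(-5 - 3*8)) = 1/(785 + 8*(-5 - 24)) = 1/(785 + 8*(-29)) = 1/(785 - 232) = 1/553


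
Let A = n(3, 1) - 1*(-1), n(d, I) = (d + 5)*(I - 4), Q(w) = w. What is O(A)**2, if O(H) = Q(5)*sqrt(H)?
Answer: -575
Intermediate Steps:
n(d, I) = (-4 + I)*(5 + d) (n(d, I) = (5 + d)*(-4 + I) = (-4 + I)*(5 + d))
A = -23 (A = (-20 - 4*3 + 5*1 + 1*3) - 1*(-1) = (-20 - 12 + 5 + 3) + 1 = -24 + 1 = -23)
O(H) = 5*sqrt(H)
O(A)**2 = (5*sqrt(-23))**2 = (5*(I*sqrt(23)))**2 = (5*I*sqrt(23))**2 = -575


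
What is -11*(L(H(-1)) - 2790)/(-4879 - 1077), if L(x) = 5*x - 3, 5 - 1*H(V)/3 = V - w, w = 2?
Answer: -29403/5956 ≈ -4.9367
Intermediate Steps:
H(V) = 21 - 3*V (H(V) = 15 - 3*(V - 1*2) = 15 - 3*(V - 2) = 15 - 3*(-2 + V) = 15 + (6 - 3*V) = 21 - 3*V)
L(x) = -3 + 5*x
-11*(L(H(-1)) - 2790)/(-4879 - 1077) = -11*((-3 + 5*(21 - 3*(-1))) - 2790)/(-4879 - 1077) = -11*((-3 + 5*(21 + 3)) - 2790)/(-5956) = -11*((-3 + 5*24) - 2790)*(-1)/5956 = -11*((-3 + 120) - 2790)*(-1)/5956 = -11*(117 - 2790)*(-1)/5956 = -(-29403)*(-1)/5956 = -11*2673/5956 = -29403/5956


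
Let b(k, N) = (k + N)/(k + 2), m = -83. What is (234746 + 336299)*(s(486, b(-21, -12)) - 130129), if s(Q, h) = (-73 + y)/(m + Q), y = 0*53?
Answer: -29946776152700/403 ≈ -7.4310e+10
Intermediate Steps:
y = 0
b(k, N) = (N + k)/(2 + k)
s(Q, h) = -73/(-83 + Q) (s(Q, h) = (-73 + 0)/(-83 + Q) = -73/(-83 + Q))
(234746 + 336299)*(s(486, b(-21, -12)) - 130129) = (234746 + 336299)*(-73/(-83 + 486) - 130129) = 571045*(-73/403 - 130129) = 571045*(-52442060/403) = -29946776152700/403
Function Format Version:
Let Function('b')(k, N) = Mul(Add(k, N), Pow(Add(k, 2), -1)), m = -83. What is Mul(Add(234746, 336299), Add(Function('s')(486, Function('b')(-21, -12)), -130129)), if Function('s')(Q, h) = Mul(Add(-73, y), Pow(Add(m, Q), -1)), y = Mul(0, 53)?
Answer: Rational(-29946776152700, 403) ≈ -7.4310e+10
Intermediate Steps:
y = 0
Function('b')(k, N) = Mul(Pow(Add(2, k), -1), Add(N, k)) (Function('b')(k, N) = Mul(Add(N, k), Pow(Add(2, k), -1)) = Mul(Pow(Add(2, k), -1), Add(N, k)))
Function('s')(Q, h) = Mul(-73, Pow(Add(-83, Q), -1)) (Function('s')(Q, h) = Mul(Add(-73, 0), Pow(Add(-83, Q), -1)) = Mul(-73, Pow(Add(-83, Q), -1)))
Mul(Add(234746, 336299), Add(Function('s')(486, Function('b')(-21, -12)), -130129)) = Mul(Add(234746, 336299), Add(Mul(-73, Pow(Add(-83, 486), -1)), -130129)) = Mul(571045, Add(Mul(-73, Pow(403, -1)), -130129)) = Mul(571045, Add(Mul(-73, Rational(1, 403)), -130129)) = Mul(571045, Add(Rational(-73, 403), -130129)) = Mul(571045, Rational(-52442060, 403)) = Rational(-29946776152700, 403)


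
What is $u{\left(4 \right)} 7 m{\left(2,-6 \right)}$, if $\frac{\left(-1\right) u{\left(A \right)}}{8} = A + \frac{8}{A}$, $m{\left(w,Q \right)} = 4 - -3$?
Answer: $-2352$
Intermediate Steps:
$m{\left(w,Q \right)} = 7$ ($m{\left(w,Q \right)} = 4 + 3 = 7$)
$u{\left(A \right)} = - \frac{64}{A} - 8 A$ ($u{\left(A \right)} = - 8 \left(A + \frac{8}{A}\right) = - \frac{64}{A} - 8 A$)
$u{\left(4 \right)} 7 m{\left(2,-6 \right)} = \left(- \frac{64}{4} - 32\right) 7 \cdot 7 = \left(\left(-64\right) \frac{1}{4} - 32\right) 7 \cdot 7 = \left(-16 - 32\right) 7 \cdot 7 = \left(-48\right) 7 \cdot 7 = \left(-336\right) 7 = -2352$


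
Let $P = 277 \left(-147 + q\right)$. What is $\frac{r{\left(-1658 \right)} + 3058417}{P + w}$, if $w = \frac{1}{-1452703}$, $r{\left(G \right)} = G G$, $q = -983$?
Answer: $- \frac{8436399800843}{454710566031} \approx -18.553$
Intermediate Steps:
$r{\left(G \right)} = G^{2}$
$P = -313010$ ($P = 277 \left(-147 - 983\right) = 277 \left(-1130\right) = -313010$)
$w = - \frac{1}{1452703} \approx -6.8837 \cdot 10^{-7}$
$\frac{r{\left(-1658 \right)} + 3058417}{P + w} = \frac{\left(-1658\right)^{2} + 3058417}{-313010 - \frac{1}{1452703}} = \frac{2748964 + 3058417}{- \frac{454710566031}{1452703}} = 5807381 \left(- \frac{1452703}{454710566031}\right) = - \frac{8436399800843}{454710566031}$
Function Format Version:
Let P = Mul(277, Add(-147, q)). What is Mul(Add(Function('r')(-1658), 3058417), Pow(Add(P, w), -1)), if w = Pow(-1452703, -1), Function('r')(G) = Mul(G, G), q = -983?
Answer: Rational(-8436399800843, 454710566031) ≈ -18.553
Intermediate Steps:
Function('r')(G) = Pow(G, 2)
P = -313010 (P = Mul(277, Add(-147, -983)) = Mul(277, -1130) = -313010)
w = Rational(-1, 1452703) ≈ -6.8837e-7
Mul(Add(Function('r')(-1658), 3058417), Pow(Add(P, w), -1)) = Mul(Add(Pow(-1658, 2), 3058417), Pow(Add(-313010, Rational(-1, 1452703)), -1)) = Mul(Add(2748964, 3058417), Pow(Rational(-454710566031, 1452703), -1)) = Mul(5807381, Rational(-1452703, 454710566031)) = Rational(-8436399800843, 454710566031)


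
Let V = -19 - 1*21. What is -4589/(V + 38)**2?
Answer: -4589/4 ≈ -1147.3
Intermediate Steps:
V = -40 (V = -19 - 21 = -40)
-4589/(V + 38)**2 = -4589/(-40 + 38)**2 = -4589/((-2)**2) = -4589/4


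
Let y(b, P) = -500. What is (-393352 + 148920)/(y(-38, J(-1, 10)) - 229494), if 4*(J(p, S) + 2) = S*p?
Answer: 122216/114997 ≈ 1.0628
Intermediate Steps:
J(p, S) = -2 + S*p/4 (J(p, S) = -2 + (S*p)/4 = -2 + S*p/4)
(-393352 + 148920)/(y(-38, J(-1, 10)) - 229494) = (-393352 + 148920)/(-500 - 229494) = -244432/(-229994) = -244432*(-1/229994) = 122216/114997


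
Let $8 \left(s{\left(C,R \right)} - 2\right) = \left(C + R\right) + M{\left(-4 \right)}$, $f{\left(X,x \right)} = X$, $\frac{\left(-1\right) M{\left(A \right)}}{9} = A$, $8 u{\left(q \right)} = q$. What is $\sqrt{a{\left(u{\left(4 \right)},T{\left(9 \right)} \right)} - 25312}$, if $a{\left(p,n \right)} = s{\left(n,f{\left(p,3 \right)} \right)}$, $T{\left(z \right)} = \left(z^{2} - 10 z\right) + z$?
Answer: $\frac{7 i \sqrt{8263}}{4} \approx 159.08 i$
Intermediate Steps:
$T{\left(z \right)} = z^{2} - 9 z$
$u{\left(q \right)} = \frac{q}{8}$
$M{\left(A \right)} = - 9 A$
$s{\left(C,R \right)} = \frac{13}{2} + \frac{C}{8} + \frac{R}{8}$ ($s{\left(C,R \right)} = 2 + \frac{\left(C + R\right) - -36}{8} = 2 + \frac{\left(C + R\right) + 36}{8} = 2 + \frac{36 + C + R}{8} = 2 + \left(\frac{9}{2} + \frac{C}{8} + \frac{R}{8}\right) = \frac{13}{2} + \frac{C}{8} + \frac{R}{8}$)
$a{\left(p,n \right)} = \frac{13}{2} + \frac{n}{8} + \frac{p}{8}$
$\sqrt{a{\left(u{\left(4 \right)},T{\left(9 \right)} \right)} - 25312} = \sqrt{\left(\frac{13}{2} + \frac{9 \left(-9 + 9\right)}{8} + \frac{\frac{1}{8} \cdot 4}{8}\right) - 25312} = \sqrt{\left(\frac{13}{2} + \frac{9 \cdot 0}{8} + \frac{1}{8} \cdot \frac{1}{2}\right) - 25312} = \sqrt{\left(\frac{13}{2} + \frac{1}{8} \cdot 0 + \frac{1}{16}\right) - 25312} = \sqrt{\left(\frac{13}{2} + 0 + \frac{1}{16}\right) - 25312} = \sqrt{\frac{105}{16} - 25312} = \sqrt{- \frac{404887}{16}} = \frac{7 i \sqrt{8263}}{4}$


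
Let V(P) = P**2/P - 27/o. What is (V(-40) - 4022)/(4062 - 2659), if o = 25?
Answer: -101577/35075 ≈ -2.8960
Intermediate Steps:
V(P) = -27/25 + P (V(P) = P**2/P - 27/25 = P - 27*1/25 = P - 27/25 = -27/25 + P)
(V(-40) - 4022)/(4062 - 2659) = ((-27/25 - 40) - 4022)/(4062 - 2659) = (-1027/25 - 4022)/1403 = -101577/25*1/1403 = -101577/35075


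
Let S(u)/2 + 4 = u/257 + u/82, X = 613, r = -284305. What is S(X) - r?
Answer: 2995845296/10537 ≈ 2.8432e+5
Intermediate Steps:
S(u) = -8 + 339*u/10537 (S(u) = -8 + 2*(u/257 + u/82) = -8 + 2*(339*u/21074) = -8 + 339*u/10537)
S(X) - r = (-8 + (339/10537)*613) - 1*(-284305) = (-8 + 207807/10537) + 284305 = 123511/10537 + 284305 = 2995845296/10537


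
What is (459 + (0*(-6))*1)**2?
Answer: 210681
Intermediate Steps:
(459 + (0*(-6))*1)**2 = (459 + 0*1)**2 = (459 + 0)**2 = 459**2 = 210681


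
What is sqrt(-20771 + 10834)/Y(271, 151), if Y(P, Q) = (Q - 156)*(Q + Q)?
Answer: -I*sqrt(9937)/1510 ≈ -0.066016*I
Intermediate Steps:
Y(P, Q) = 2*Q*(-156 + Q) (Y(P, Q) = (-156 + Q)*(2*Q) = 2*Q*(-156 + Q))
sqrt(-20771 + 10834)/Y(271, 151) = sqrt(-20771 + 10834)/((2*151*(-156 + 151))) = sqrt(-9937)/((2*151*(-5))) = (I*sqrt(9937))/(-1510) = (I*sqrt(9937))*(-1/1510) = -I*sqrt(9937)/1510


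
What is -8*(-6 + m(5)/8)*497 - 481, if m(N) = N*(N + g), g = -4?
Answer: 20890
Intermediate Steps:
m(N) = N*(-4 + N) (m(N) = N*(N - 4) = N*(-4 + N))
-8*(-6 + m(5)/8)*497 - 481 = -8*(-6 + (5*(-4 + 5))/8)*497 - 481 = -8*(-6 + (5*1)*(⅛))*497 - 481 = -8*(-6 + 5*(⅛))*497 - 481 = -8*(-6 + 5/8)*497 - 481 = -8*(-43/8)*497 - 481 = 43*497 - 481 = 21371 - 481 = 20890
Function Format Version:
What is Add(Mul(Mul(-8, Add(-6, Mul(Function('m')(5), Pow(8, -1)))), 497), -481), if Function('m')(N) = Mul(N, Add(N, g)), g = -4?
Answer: 20890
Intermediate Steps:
Function('m')(N) = Mul(N, Add(-4, N)) (Function('m')(N) = Mul(N, Add(N, -4)) = Mul(N, Add(-4, N)))
Add(Mul(Mul(-8, Add(-6, Mul(Function('m')(5), Pow(8, -1)))), 497), -481) = Add(Mul(Mul(-8, Add(-6, Mul(Mul(5, Add(-4, 5)), Pow(8, -1)))), 497), -481) = Add(Mul(Mul(-8, Add(-6, Mul(Mul(5, 1), Rational(1, 8)))), 497), -481) = Add(Mul(Mul(-8, Add(-6, Mul(5, Rational(1, 8)))), 497), -481) = Add(Mul(Mul(-8, Add(-6, Rational(5, 8))), 497), -481) = Add(Mul(Mul(-8, Rational(-43, 8)), 497), -481) = Add(Mul(43, 497), -481) = Add(21371, -481) = 20890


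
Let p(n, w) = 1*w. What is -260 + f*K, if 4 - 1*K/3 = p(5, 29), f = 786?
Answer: -59210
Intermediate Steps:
p(n, w) = w
K = -75 (K = 12 - 3*29 = 12 - 87 = -75)
-260 + f*K = -260 + 786*(-75) = -260 - 58950 = -59210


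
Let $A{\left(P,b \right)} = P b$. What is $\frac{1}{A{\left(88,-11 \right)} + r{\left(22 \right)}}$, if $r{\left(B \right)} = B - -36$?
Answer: $- \frac{1}{910} \approx -0.0010989$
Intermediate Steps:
$r{\left(B \right)} = 36 + B$ ($r{\left(B \right)} = B + 36 = 36 + B$)
$\frac{1}{A{\left(88,-11 \right)} + r{\left(22 \right)}} = \frac{1}{88 \left(-11\right) + \left(36 + 22\right)} = \frac{1}{-968 + 58} = \frac{1}{-910} = - \frac{1}{910}$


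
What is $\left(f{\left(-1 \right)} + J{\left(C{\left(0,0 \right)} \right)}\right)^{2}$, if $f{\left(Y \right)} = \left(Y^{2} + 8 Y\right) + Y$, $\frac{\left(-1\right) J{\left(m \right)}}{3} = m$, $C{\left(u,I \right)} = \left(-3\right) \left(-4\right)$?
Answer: $1936$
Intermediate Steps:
$C{\left(u,I \right)} = 12$
$J{\left(m \right)} = - 3 m$
$f{\left(Y \right)} = Y^{2} + 9 Y$
$\left(f{\left(-1 \right)} + J{\left(C{\left(0,0 \right)} \right)}\right)^{2} = \left(- (9 - 1) - 36\right)^{2} = \left(\left(-1\right) 8 - 36\right)^{2} = \left(-8 - 36\right)^{2} = \left(-44\right)^{2} = 1936$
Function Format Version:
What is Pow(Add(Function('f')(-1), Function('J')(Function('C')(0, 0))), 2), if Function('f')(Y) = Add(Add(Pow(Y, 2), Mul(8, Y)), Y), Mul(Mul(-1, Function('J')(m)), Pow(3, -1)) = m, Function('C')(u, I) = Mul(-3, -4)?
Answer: 1936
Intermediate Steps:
Function('C')(u, I) = 12
Function('J')(m) = Mul(-3, m)
Function('f')(Y) = Add(Pow(Y, 2), Mul(9, Y))
Pow(Add(Function('f')(-1), Function('J')(Function('C')(0, 0))), 2) = Pow(Add(Mul(-1, Add(9, -1)), Mul(-3, 12)), 2) = Pow(Add(Mul(-1, 8), -36), 2) = Pow(Add(-8, -36), 2) = Pow(-44, 2) = 1936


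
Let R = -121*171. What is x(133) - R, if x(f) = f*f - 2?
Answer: 38378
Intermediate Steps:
x(f) = -2 + f**2 (x(f) = f**2 - 2 = -2 + f**2)
R = -20691
x(133) - R = (-2 + 133**2) - 1*(-20691) = (-2 + 17689) + 20691 = 17687 + 20691 = 38378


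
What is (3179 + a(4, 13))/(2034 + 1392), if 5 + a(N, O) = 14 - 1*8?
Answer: 530/571 ≈ 0.92820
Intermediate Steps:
a(N, O) = 1 (a(N, O) = -5 + (14 - 1*8) = -5 + (14 - 8) = -5 + 6 = 1)
(3179 + a(4, 13))/(2034 + 1392) = (3179 + 1)/(2034 + 1392) = 3180/3426 = 3180*(1/3426) = 530/571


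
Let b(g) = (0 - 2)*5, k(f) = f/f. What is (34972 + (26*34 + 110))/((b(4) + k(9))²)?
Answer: 35966/81 ≈ 444.02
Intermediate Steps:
k(f) = 1
b(g) = -10 (b(g) = -2*5 = -10)
(34972 + (26*34 + 110))/((b(4) + k(9))²) = (34972 + (26*34 + 110))/((-10 + 1)²) = (34972 + (884 + 110))/((-9)²) = (34972 + 994)/81 = 35966*(1/81) = 35966/81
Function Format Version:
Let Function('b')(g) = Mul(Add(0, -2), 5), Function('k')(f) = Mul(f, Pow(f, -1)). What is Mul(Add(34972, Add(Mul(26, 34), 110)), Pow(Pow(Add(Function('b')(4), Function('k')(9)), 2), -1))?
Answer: Rational(35966, 81) ≈ 444.02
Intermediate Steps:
Function('k')(f) = 1
Function('b')(g) = -10 (Function('b')(g) = Mul(-2, 5) = -10)
Mul(Add(34972, Add(Mul(26, 34), 110)), Pow(Pow(Add(Function('b')(4), Function('k')(9)), 2), -1)) = Mul(Add(34972, Add(Mul(26, 34), 110)), Pow(Pow(Add(-10, 1), 2), -1)) = Mul(Add(34972, Add(884, 110)), Pow(Pow(-9, 2), -1)) = Mul(Add(34972, 994), Pow(81, -1)) = Mul(35966, Rational(1, 81)) = Rational(35966, 81)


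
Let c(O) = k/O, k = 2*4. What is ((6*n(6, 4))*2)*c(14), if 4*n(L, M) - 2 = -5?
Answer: -36/7 ≈ -5.1429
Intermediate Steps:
n(L, M) = -¾ (n(L, M) = ½ + (¼)*(-5) = ½ - 5/4 = -¾)
k = 8
c(O) = 8/O
((6*n(6, 4))*2)*c(14) = ((6*(-¾))*2)*(8/14) = (-9/2*2)*(8*(1/14)) = -9*4/7 = -36/7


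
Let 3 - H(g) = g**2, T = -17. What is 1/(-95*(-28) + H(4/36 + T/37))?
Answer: 110889/295283951 ≈ 0.00037553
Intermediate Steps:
H(g) = 3 - g**2
1/(-95*(-28) + H(4/36 + T/37)) = 1/(-95*(-28) + (3 - (4/36 - 17/37)**2)) = 1/(2660 + (3 - (4*(1/36) - 17*1/37)**2)) = 1/(2660 + (3 - (1/9 - 17/37)**2)) = 1/(2660 + (3 - (-116/333)**2)) = 1/(2660 + (3 - 1*13456/110889)) = 1/(2660 + (3 - 13456/110889)) = 1/(2660 + 319211/110889) = 1/(295283951/110889) = 110889/295283951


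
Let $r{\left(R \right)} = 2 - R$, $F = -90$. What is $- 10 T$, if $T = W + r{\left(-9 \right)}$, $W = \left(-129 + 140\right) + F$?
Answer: $680$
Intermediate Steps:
$W = -79$ ($W = \left(-129 + 140\right) - 90 = 11 - 90 = -79$)
$T = -68$ ($T = -79 + \left(2 - -9\right) = -79 + \left(2 + 9\right) = -79 + 11 = -68$)
$- 10 T = \left(-10\right) \left(-68\right) = 680$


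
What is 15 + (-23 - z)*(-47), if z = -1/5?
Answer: 5433/5 ≈ 1086.6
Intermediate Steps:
z = -1/5 (z = -1*1/5 = -1/5 ≈ -0.20000)
15 + (-23 - z)*(-47) = 15 + (-23 - 1*(-1/5))*(-47) = 15 + (-23 + 1/5)*(-47) = 15 - 114/5*(-47) = 15 + 5358/5 = 5433/5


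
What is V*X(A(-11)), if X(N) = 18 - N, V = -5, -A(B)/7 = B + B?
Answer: 680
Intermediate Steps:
A(B) = -14*B (A(B) = -7*(B + B) = -14*B)
V*X(A(-11)) = -5*(18 - (-14)*(-11)) = -5*(18 - 1*154) = -5*(18 - 154) = -5*(-136) = 680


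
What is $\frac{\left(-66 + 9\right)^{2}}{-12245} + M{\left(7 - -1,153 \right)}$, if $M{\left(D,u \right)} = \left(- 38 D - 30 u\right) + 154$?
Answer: $- \frac{58044549}{12245} \approx -4740.3$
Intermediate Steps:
$M{\left(D,u \right)} = 154 - 38 D - 30 u$
$\frac{\left(-66 + 9\right)^{2}}{-12245} + M{\left(7 - -1,153 \right)} = \frac{\left(-66 + 9\right)^{2}}{-12245} - \left(4436 + 38 \left(7 - -1\right)\right) = \left(-57\right)^{2} \left(- \frac{1}{12245}\right) - \left(4436 + 38 \left(7 + 1\right)\right) = 3249 \left(- \frac{1}{12245}\right) - 4740 = - \frac{3249}{12245} - 4740 = - \frac{58044549}{12245}$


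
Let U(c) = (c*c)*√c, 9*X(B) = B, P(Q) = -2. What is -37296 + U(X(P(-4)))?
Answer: -37296 + 4*I*√2/243 ≈ -37296.0 + 0.023279*I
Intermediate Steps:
X(B) = B/9
U(c) = c^(5/2) (U(c) = c²*√c = c^(5/2))
-37296 + U(X(P(-4))) = -37296 + ((⅑)*(-2))^(5/2) = -37296 + (-2/9)^(5/2) = -37296 + 4*I*√2/243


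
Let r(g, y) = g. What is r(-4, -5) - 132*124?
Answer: -16372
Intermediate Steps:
r(-4, -5) - 132*124 = -4 - 132*124 = -4 - 16368 = -16372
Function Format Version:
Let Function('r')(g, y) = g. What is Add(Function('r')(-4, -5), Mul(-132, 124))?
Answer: -16372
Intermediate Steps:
Add(Function('r')(-4, -5), Mul(-132, 124)) = Add(-4, Mul(-132, 124)) = Add(-4, -16368) = -16372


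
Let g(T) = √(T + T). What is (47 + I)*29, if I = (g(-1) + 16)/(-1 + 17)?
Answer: 1392 + 29*I*√2/16 ≈ 1392.0 + 2.5633*I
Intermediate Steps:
g(T) = √2*√T (g(T) = √(2*T) = √2*√T)
I = 1 + I*√2/16 (I = (√2*√(-1) + 16)/(-1 + 17) = (√2*I + 16)/16 = (I*√2 + 16)*(1/16) = (16 + I*√2)*(1/16) = 1 + I*√2/16 ≈ 1.0 + 0.088388*I)
(47 + I)*29 = (47 + (1 + I*√2/16))*29 = (48 + I*√2/16)*29 = 1392 + 29*I*√2/16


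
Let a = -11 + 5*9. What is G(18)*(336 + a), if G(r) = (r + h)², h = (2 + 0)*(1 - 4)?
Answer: 53280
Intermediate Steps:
a = 34 (a = -11 + 45 = 34)
h = -6 (h = 2*(-3) = -6)
G(r) = (-6 + r)² (G(r) = (r - 6)² = (-6 + r)²)
G(18)*(336 + a) = (-6 + 18)²*(336 + 34) = 12²*370 = 144*370 = 53280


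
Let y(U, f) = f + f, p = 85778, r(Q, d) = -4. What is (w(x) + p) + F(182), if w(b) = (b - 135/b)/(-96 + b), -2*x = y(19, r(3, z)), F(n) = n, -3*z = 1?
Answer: 31633399/368 ≈ 85960.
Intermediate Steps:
z = -1/3 (z = -1/3*1 = -1/3 ≈ -0.33333)
y(U, f) = 2*f
x = 4 (x = -(-4) = -1/2*(-8) = 4)
w(b) = (b - 135/b)/(-96 + b)
(w(x) + p) + F(182) = ((-135 + 4**2)/(4*(-96 + 4)) + 85778) + 182 = ((1/4)*(-135 + 16)/(-92) + 85778) + 182 = ((1/4)*(-1/92)*(-119) + 85778) + 182 = (119/368 + 85778) + 182 = 31566423/368 + 182 = 31633399/368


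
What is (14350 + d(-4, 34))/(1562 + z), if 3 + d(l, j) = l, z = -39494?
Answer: -4781/12644 ≈ -0.37812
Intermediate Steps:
d(l, j) = -3 + l
(14350 + d(-4, 34))/(1562 + z) = (14350 + (-3 - 4))/(1562 - 39494) = (14350 - 7)/(-37932) = 14343*(-1/37932) = -4781/12644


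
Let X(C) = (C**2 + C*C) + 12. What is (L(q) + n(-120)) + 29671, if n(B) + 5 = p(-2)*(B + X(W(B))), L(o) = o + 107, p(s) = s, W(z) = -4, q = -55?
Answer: 29870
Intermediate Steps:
X(C) = 12 + 2*C**2 (X(C) = (C**2 + C**2) + 12 = 2*C**2 + 12 = 12 + 2*C**2)
L(o) = 107 + o
n(B) = -93 - 2*B (n(B) = -5 - 2*(B + (12 + 2*(-4)**2)) = -5 - 2*(B + (12 + 2*16)) = -5 - 2*(B + (12 + 32)) = -5 - 2*(B + 44) = -5 - 2*(44 + B) = -5 + (-88 - 2*B) = -93 - 2*B)
(L(q) + n(-120)) + 29671 = ((107 - 55) + (-93 - 2*(-120))) + 29671 = (52 + (-93 + 240)) + 29671 = (52 + 147) + 29671 = 199 + 29671 = 29870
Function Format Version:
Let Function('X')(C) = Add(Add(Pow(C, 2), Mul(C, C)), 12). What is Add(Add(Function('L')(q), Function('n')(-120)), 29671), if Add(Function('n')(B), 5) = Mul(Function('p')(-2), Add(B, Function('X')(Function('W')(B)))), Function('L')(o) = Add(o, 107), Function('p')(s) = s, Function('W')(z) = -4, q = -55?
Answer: 29870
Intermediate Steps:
Function('X')(C) = Add(12, Mul(2, Pow(C, 2))) (Function('X')(C) = Add(Add(Pow(C, 2), Pow(C, 2)), 12) = Add(Mul(2, Pow(C, 2)), 12) = Add(12, Mul(2, Pow(C, 2))))
Function('L')(o) = Add(107, o)
Function('n')(B) = Add(-93, Mul(-2, B)) (Function('n')(B) = Add(-5, Mul(-2, Add(B, Add(12, Mul(2, Pow(-4, 2)))))) = Add(-5, Mul(-2, Add(B, Add(12, Mul(2, 16))))) = Add(-5, Mul(-2, Add(B, Add(12, 32)))) = Add(-5, Mul(-2, Add(B, 44))) = Add(-5, Mul(-2, Add(44, B))) = Add(-5, Add(-88, Mul(-2, B))) = Add(-93, Mul(-2, B)))
Add(Add(Function('L')(q), Function('n')(-120)), 29671) = Add(Add(Add(107, -55), Add(-93, Mul(-2, -120))), 29671) = Add(Add(52, Add(-93, 240)), 29671) = Add(Add(52, 147), 29671) = Add(199, 29671) = 29870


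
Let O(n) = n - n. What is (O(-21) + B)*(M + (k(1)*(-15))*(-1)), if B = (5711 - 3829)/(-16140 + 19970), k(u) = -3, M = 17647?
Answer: 16563482/1915 ≈ 8649.3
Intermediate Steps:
B = 941/1915 (B = 1882/3830 = 1882*(1/3830) = 941/1915 ≈ 0.49138)
O(n) = 0
(O(-21) + B)*(M + (k(1)*(-15))*(-1)) = (0 + 941/1915)*(17647 - 3*(-15)*(-1)) = 941*(17647 + 45*(-1))/1915 = 941*(17647 - 45)/1915 = (941/1915)*17602 = 16563482/1915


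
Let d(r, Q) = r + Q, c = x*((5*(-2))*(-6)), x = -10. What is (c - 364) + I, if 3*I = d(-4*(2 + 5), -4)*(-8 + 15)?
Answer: -3116/3 ≈ -1038.7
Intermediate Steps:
c = -600 (c = -10*5*(-2)*(-6) = -(-100)*(-6) = -10*60 = -600)
d(r, Q) = Q + r
I = -224/3 (I = ((-4 - 4*(2 + 5))*(-8 + 15))/3 = ((-4 - 4*7)*7)/3 = ((-4 - 28)*7)/3 = (-32*7)/3 = (1/3)*(-224) = -224/3 ≈ -74.667)
(c - 364) + I = (-600 - 364) - 224/3 = -964 - 224/3 = -3116/3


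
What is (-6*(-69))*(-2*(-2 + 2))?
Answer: 0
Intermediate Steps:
(-6*(-69))*(-2*(-2 + 2)) = 414*(-2*0) = 414*0 = 0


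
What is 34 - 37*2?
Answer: -40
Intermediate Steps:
34 - 37*2 = 34 - 74 = -40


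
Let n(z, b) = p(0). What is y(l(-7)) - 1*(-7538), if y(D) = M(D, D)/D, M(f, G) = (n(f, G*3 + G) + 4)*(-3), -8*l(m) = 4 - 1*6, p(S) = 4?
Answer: 7442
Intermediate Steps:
n(z, b) = 4
l(m) = ¼ (l(m) = -(4 - 1*6)/8 = -(4 - 6)/8 = -⅛*(-2) = ¼)
M(f, G) = -24 (M(f, G) = (4 + 4)*(-3) = 8*(-3) = -24)
y(D) = -24/D
y(l(-7)) - 1*(-7538) = -24/¼ - 1*(-7538) = -24*4 + 7538 = -96 + 7538 = 7442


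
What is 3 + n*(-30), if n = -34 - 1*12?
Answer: 1383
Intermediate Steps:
n = -46 (n = -34 - 12 = -46)
3 + n*(-30) = 3 - 46*(-30) = 3 + 1380 = 1383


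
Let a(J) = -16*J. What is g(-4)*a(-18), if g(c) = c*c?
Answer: 4608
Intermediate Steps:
g(c) = c**2
g(-4)*a(-18) = (-4)**2*(-16*(-18)) = 16*288 = 4608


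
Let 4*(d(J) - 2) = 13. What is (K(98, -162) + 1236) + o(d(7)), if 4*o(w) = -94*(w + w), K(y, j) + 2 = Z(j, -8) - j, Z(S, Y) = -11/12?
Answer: 3445/3 ≈ 1148.3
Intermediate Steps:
Z(S, Y) = -11/12 (Z(S, Y) = -11*1/12 = -11/12)
K(y, j) = -35/12 - j (K(y, j) = -2 + (-11/12 - j) = -35/12 - j)
d(J) = 21/4 (d(J) = 2 + (¼)*13 = 2 + 13/4 = 21/4)
o(w) = -47*w (o(w) = (-94*(w + w))/4 = (-188*w)/4 = -47*w)
(K(98, -162) + 1236) + o(d(7)) = ((-35/12 - 1*(-162)) + 1236) - 47*21/4 = ((-35/12 + 162) + 1236) - 987/4 = (1909/12 + 1236) - 987/4 = 16741/12 - 987/4 = 3445/3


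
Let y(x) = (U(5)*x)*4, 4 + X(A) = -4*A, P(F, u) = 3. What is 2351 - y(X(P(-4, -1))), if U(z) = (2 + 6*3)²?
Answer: 27951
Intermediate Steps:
U(z) = 400 (U(z) = (2 + 18)² = 20² = 400)
X(A) = -4 - 4*A
y(x) = 1600*x (y(x) = (400*x)*4 = 1600*x)
2351 - y(X(P(-4, -1))) = 2351 - 1600*(-4 - 4*3) = 2351 - 1600*(-4 - 12) = 2351 - 1600*(-16) = 2351 - 1*(-25600) = 2351 + 25600 = 27951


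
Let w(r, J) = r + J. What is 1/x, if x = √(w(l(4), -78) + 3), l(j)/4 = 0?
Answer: -I*√3/15 ≈ -0.11547*I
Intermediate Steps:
l(j) = 0 (l(j) = 4*0 = 0)
w(r, J) = J + r
x = 5*I*√3 (x = √((-78 + 0) + 3) = √(-78 + 3) = √(-75) = 5*I*√3 ≈ 8.6602*I)
1/x = 1/(5*I*√3) = -I*√3/15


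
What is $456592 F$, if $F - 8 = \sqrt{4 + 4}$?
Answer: $3652736 + 913184 \sqrt{2} \approx 4.9442 \cdot 10^{6}$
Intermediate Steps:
$F = 8 + 2 \sqrt{2}$ ($F = 8 + \sqrt{4 + 4} = 8 + \sqrt{8} = 8 + 2 \sqrt{2} \approx 10.828$)
$456592 F = 456592 \left(8 + 2 \sqrt{2}\right) = 3652736 + 913184 \sqrt{2}$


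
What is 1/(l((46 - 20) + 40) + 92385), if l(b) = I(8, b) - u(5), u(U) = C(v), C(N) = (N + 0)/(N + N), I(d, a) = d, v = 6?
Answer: 2/184785 ≈ 1.0823e-5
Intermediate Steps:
C(N) = 1/2 (C(N) = N/((2*N)) = N*(1/(2*N)) = 1/2)
u(U) = 1/2
l(b) = 15/2 (l(b) = 8 - 1*1/2 = 8 - 1/2 = 15/2)
1/(l((46 - 20) + 40) + 92385) = 1/(15/2 + 92385) = 1/(184785/2) = 2/184785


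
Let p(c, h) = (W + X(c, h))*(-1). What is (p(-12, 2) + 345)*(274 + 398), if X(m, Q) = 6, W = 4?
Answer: 225120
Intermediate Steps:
p(c, h) = -10 (p(c, h) = (4 + 6)*(-1) = 10*(-1) = -10)
(p(-12, 2) + 345)*(274 + 398) = (-10 + 345)*(274 + 398) = 335*672 = 225120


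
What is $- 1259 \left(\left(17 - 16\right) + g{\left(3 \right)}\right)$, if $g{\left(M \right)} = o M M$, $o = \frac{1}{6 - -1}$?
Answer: $- \frac{20144}{7} \approx -2877.7$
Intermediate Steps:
$o = \frac{1}{7}$ ($o = \frac{1}{6 + 1} = \frac{1}{7} \approx 0.14286$)
$g{\left(M \right)} = \frac{M^{2}}{7}$ ($g{\left(M \right)} = \frac{M}{7} M = \frac{M^{2}}{7}$)
$- 1259 \left(\left(17 - 16\right) + g{\left(3 \right)}\right) = - 1259 \left(\left(17 - 16\right) + \frac{3^{2}}{7}\right) = - 1259 \left(1 + \frac{1}{7} \cdot 9\right) = - 1259 \left(1 + \frac{9}{7}\right) = \left(-1259\right) \frac{16}{7} = - \frac{20144}{7}$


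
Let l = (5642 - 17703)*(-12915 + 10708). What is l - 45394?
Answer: 26573233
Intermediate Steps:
l = 26618627 (l = -12061*(-2207) = 26618627)
l - 45394 = 26618627 - 45394 = 26573233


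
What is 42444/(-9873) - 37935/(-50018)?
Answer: -691353/195266 ≈ -3.5406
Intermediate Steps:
42444/(-9873) - 37935/(-50018) = 42444*(-1/9873) - 37935*(-1/50018) = -4716/1097 + 135/178 = -691353/195266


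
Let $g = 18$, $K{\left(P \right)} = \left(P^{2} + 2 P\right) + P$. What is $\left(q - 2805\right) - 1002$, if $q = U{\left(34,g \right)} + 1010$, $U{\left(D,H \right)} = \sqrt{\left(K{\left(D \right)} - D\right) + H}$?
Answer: $-2797 + 3 \sqrt{138} \approx -2761.8$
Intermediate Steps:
$K{\left(P \right)} = P^{2} + 3 P$
$U{\left(D,H \right)} = \sqrt{H - D + D \left(3 + D\right)}$ ($U{\left(D,H \right)} = \sqrt{\left(D \left(3 + D\right) - D\right) + H} = \sqrt{\left(- D + D \left(3 + D\right)\right) + H} = \sqrt{H - D + D \left(3 + D\right)}$)
$q = 1010 + 3 \sqrt{138}$ ($q = \sqrt{18 - 34 + 34 \left(3 + 34\right)} + 1010 = \sqrt{18 - 34 + 34 \cdot 37} + 1010 = \sqrt{18 - 34 + 1258} + 1010 = \sqrt{1242} + 1010 = 3 \sqrt{138} + 1010 = 1010 + 3 \sqrt{138} \approx 1045.2$)
$\left(q - 2805\right) - 1002 = \left(\left(1010 + 3 \sqrt{138}\right) - 2805\right) - 1002 = \left(-1795 + 3 \sqrt{138}\right) - 1002 = -2797 + 3 \sqrt{138}$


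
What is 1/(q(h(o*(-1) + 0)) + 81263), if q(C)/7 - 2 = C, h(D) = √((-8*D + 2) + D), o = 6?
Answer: 11611/943706939 - 2*√11/943706939 ≈ 1.2297e-5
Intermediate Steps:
h(D) = √(2 - 7*D) (h(D) = √((2 - 8*D) + D) = √(2 - 7*D))
q(C) = 14 + 7*C
1/(q(h(o*(-1) + 0)) + 81263) = 1/((14 + 7*√(2 - 7*(6*(-1) + 0))) + 81263) = 1/((14 + 7*√(2 - 7*(-6 + 0))) + 81263) = 1/((14 + 7*√(2 - 7*(-6))) + 81263) = 1/((14 + 7*√(2 + 42)) + 81263) = 1/((14 + 7*√44) + 81263) = 1/((14 + 7*(2*√11)) + 81263) = 1/((14 + 14*√11) + 81263) = 1/(81277 + 14*√11)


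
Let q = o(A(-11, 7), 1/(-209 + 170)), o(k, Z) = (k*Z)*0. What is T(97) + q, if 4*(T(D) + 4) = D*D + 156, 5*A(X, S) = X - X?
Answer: 9549/4 ≈ 2387.3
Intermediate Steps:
A(X, S) = 0 (A(X, S) = (X - X)/5 = (⅕)*0 = 0)
o(k, Z) = 0 (o(k, Z) = (Z*k)*0 = 0)
q = 0
T(D) = 35 + D²/4 (T(D) = -4 + (D*D + 156)/4 = -4 + (D² + 156)/4 = -4 + (156 + D²)/4 = -4 + (39 + D²/4) = 35 + D²/4)
T(97) + q = (35 + (¼)*97²) + 0 = (35 + (¼)*9409) + 0 = (35 + 9409/4) + 0 = 9549/4 + 0 = 9549/4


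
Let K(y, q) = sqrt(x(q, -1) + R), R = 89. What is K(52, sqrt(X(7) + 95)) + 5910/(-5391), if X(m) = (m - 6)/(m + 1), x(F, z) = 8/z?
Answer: 14203/1797 ≈ 7.9037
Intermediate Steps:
X(m) = (-6 + m)/(1 + m)
K(y, q) = 9 (K(y, q) = sqrt(8/(-1) + 89) = sqrt(8*(-1) + 89) = sqrt(-8 + 89) = sqrt(81) = 9)
K(52, sqrt(X(7) + 95)) + 5910/(-5391) = 9 + 5910/(-5391) = 9 + 5910*(-1/5391) = 9 - 1970/1797 = 14203/1797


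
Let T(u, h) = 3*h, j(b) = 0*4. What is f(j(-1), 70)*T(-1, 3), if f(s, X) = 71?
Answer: 639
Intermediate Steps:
j(b) = 0
f(j(-1), 70)*T(-1, 3) = 71*(3*3) = 71*9 = 639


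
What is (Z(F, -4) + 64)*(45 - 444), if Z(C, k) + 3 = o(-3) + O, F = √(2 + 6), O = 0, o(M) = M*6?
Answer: -17157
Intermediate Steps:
o(M) = 6*M
F = 2*√2 (F = √8 = 2*√2 ≈ 2.8284)
Z(C, k) = -21 (Z(C, k) = -3 + (6*(-3) + 0) = -3 + (-18 + 0) = -3 - 18 = -21)
(Z(F, -4) + 64)*(45 - 444) = (-21 + 64)*(45 - 444) = 43*(-399) = -17157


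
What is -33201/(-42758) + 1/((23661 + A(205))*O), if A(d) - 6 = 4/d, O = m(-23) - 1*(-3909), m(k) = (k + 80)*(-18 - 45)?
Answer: 12806067821198/16492327164879 ≈ 0.77649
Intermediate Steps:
m(k) = -5040 - 63*k (m(k) = (80 + k)*(-63) = -5040 - 63*k)
O = 318 (O = (-5040 - 63*(-23)) - 1*(-3909) = (-5040 + 1449) + 3909 = -3591 + 3909 = 318)
A(d) = 6 + 4/d
-33201/(-42758) + 1/((23661 + A(205))*O) = -33201/(-42758) + 1/((23661 + (6 + 4/205))*318) = -33201*(-1/42758) + (1/318)/(23661 + (6 + 4*(1/205))) = 33201/42758 + (1/318)/(23661 + (6 + 4/205)) = 33201/42758 + (1/318)/(23661 + 1234/205) = 33201/42758 + (1/318)/(4851739/205) = 33201/42758 + (205/4851739)*(1/318) = 33201/42758 + 205/1542853002 = 12806067821198/16492327164879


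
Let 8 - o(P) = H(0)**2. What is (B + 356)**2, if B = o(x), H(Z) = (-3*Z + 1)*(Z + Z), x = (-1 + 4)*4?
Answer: 132496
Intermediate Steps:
x = 12 (x = 3*4 = 12)
H(Z) = 2*Z*(1 - 3*Z) (H(Z) = (1 - 3*Z)*(2*Z) = 2*Z*(1 - 3*Z))
o(P) = 8 (o(P) = 8 - (2*0*(1 - 3*0))**2 = 8 - (2*0*(1 + 0))**2 = 8 - (2*0*1)**2 = 8 - 1*0**2 = 8 - 1*0 = 8 + 0 = 8)
B = 8
(B + 356)**2 = (8 + 356)**2 = 364**2 = 132496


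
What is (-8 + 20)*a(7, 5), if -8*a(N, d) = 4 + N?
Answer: -33/2 ≈ -16.500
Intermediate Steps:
a(N, d) = -½ - N/8 (a(N, d) = -(4 + N)/8 = -½ - N/8)
(-8 + 20)*a(7, 5) = (-8 + 20)*(-½ - ⅛*7) = 12*(-½ - 7/8) = 12*(-11/8) = -33/2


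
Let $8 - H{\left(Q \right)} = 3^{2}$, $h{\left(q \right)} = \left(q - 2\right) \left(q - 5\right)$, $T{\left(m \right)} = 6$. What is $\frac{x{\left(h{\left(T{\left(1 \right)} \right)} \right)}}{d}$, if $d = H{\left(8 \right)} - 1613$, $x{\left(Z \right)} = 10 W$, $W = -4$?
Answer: $\frac{20}{807} \approx 0.024783$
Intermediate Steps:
$h{\left(q \right)} = \left(-5 + q\right) \left(-2 + q\right)$ ($h{\left(q \right)} = \left(-2 + q\right) \left(-5 + q\right) = \left(-5 + q\right) \left(-2 + q\right)$)
$H{\left(Q \right)} = -1$ ($H{\left(Q \right)} = 8 - 3^{2} = 8 - 9 = -1$)
$x{\left(Z \right)} = -40$ ($x{\left(Z \right)} = 10 \left(-4\right) = -40$)
$d = -1614$ ($d = -1 - 1613 = -1614$)
$\frac{x{\left(h{\left(T{\left(1 \right)} \right)} \right)}}{d} = - \frac{40}{-1614} = \left(-40\right) \left(- \frac{1}{1614}\right) = \frac{20}{807}$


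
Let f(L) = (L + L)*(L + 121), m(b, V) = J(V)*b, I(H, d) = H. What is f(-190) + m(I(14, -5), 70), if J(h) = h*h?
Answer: 94820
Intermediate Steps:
J(h) = h**2
m(b, V) = b*V**2 (m(b, V) = V**2*b = b*V**2)
f(L) = 2*L*(121 + L) (f(L) = (2*L)*(121 + L) = 2*L*(121 + L))
f(-190) + m(I(14, -5), 70) = 2*(-190)*(121 - 190) + 14*70**2 = 2*(-190)*(-69) + 14*4900 = 26220 + 68600 = 94820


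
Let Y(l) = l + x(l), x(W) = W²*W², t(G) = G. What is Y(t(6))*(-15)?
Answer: -19530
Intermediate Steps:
x(W) = W⁴
Y(l) = l + l⁴
Y(t(6))*(-15) = (6 + 6⁴)*(-15) = (6 + 1296)*(-15) = 1302*(-15) = -19530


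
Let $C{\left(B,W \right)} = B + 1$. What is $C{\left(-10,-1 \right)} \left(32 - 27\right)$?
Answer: $-45$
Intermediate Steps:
$C{\left(B,W \right)} = 1 + B$
$C{\left(-10,-1 \right)} \left(32 - 27\right) = \left(1 - 10\right) \left(32 - 27\right) = \left(-9\right) 5 = -45$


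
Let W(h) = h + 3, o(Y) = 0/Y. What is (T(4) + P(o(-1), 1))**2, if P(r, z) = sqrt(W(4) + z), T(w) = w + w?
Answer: 72 + 32*sqrt(2) ≈ 117.25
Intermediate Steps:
o(Y) = 0
W(h) = 3 + h
T(w) = 2*w
P(r, z) = sqrt(7 + z) (P(r, z) = sqrt((3 + 4) + z) = sqrt(7 + z))
(T(4) + P(o(-1), 1))**2 = (2*4 + sqrt(7 + 1))**2 = (8 + sqrt(8))**2 = (8 + 2*sqrt(2))**2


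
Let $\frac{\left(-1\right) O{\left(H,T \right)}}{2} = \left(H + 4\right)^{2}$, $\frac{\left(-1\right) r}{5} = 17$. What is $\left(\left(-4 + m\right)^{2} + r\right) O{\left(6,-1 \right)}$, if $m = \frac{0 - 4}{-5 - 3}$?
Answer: $14550$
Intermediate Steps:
$r = -85$ ($r = \left(-5\right) 17 = -85$)
$m = \frac{1}{2}$ ($m = - \frac{4}{-8} = \left(-4\right) \left(- \frac{1}{8}\right) = \frac{1}{2} \approx 0.5$)
$O{\left(H,T \right)} = - 2 \left(4 + H\right)^{2}$ ($O{\left(H,T \right)} = - 2 \left(H + 4\right)^{2} = - 2 \left(4 + H\right)^{2}$)
$\left(\left(-4 + m\right)^{2} + r\right) O{\left(6,-1 \right)} = \left(\left(-4 + \frac{1}{2}\right)^{2} - 85\right) \left(- 2 \left(4 + 6\right)^{2}\right) = \left(\left(- \frac{7}{2}\right)^{2} - 85\right) \left(- 2 \cdot 10^{2}\right) = \left(\frac{49}{4} - 85\right) \left(\left(-2\right) 100\right) = \left(- \frac{291}{4}\right) \left(-200\right) = 14550$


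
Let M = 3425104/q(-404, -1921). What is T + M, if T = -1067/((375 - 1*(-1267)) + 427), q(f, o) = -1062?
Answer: -3543836665/1098639 ≈ -3225.7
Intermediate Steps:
T = -1067/2069 (T = -1067/((375 + 1267) + 427) = -1067/(1642 + 427) = -1067/2069 ≈ -0.51571)
M = -1712552/531 (M = 3425104/(-1062) = 3425104*(-1/1062) = -1712552/531 ≈ -3225.1)
T + M = -1067/2069 - 1712552/531 = -3543836665/1098639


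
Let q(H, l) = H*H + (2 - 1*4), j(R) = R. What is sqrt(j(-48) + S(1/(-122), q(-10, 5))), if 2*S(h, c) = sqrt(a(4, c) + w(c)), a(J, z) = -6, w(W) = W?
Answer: sqrt(-48 + sqrt(23)) ≈ 6.573*I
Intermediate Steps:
q(H, l) = -2 + H**2 (q(H, l) = H**2 + (2 - 4) = H**2 - 2 = -2 + H**2)
S(h, c) = sqrt(-6 + c)/2
sqrt(j(-48) + S(1/(-122), q(-10, 5))) = sqrt(-48 + sqrt(-6 + (-2 + (-10)**2))/2) = sqrt(-48 + sqrt(-6 + (-2 + 100))/2) = sqrt(-48 + sqrt(-6 + 98)/2) = sqrt(-48 + sqrt(92)/2) = sqrt(-48 + (2*sqrt(23))/2) = sqrt(-48 + sqrt(23))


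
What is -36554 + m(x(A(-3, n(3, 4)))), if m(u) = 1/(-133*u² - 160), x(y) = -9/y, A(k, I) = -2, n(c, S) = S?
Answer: -417190806/11413 ≈ -36554.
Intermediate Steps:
m(u) = 1/(-160 - 133*u²)
-36554 + m(x(A(-3, n(3, 4)))) = -36554 - 1/(160 + 133*(-9/(-2))²) = -36554 - 1/(160 + 133*(-9*(-½))²) = -36554 - 1/(160 + 133*(9/2)²) = -36554 - 1/(160 + 133*(81/4)) = -36554 - 1/(160 + 10773/4) = -36554 - 1/11413/4 = -36554 - 1*4/11413 = -36554 - 4/11413 = -417190806/11413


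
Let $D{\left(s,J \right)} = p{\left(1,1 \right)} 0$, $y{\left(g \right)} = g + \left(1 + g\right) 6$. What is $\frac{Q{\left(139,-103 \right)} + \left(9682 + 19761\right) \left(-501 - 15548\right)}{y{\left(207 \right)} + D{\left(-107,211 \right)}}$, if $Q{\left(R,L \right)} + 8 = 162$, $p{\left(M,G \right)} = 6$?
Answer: $- \frac{4871449}{15} \approx -3.2476 \cdot 10^{5}$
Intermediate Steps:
$y{\left(g \right)} = 6 + 7 g$ ($y{\left(g \right)} = g + \left(6 + 6 g\right) = 6 + 7 g$)
$D{\left(s,J \right)} = 0$ ($D{\left(s,J \right)} = 6 \cdot 0 = 0$)
$Q{\left(R,L \right)} = 154$ ($Q{\left(R,L \right)} = -8 + 162 = 154$)
$\frac{Q{\left(139,-103 \right)} + \left(9682 + 19761\right) \left(-501 - 15548\right)}{y{\left(207 \right)} + D{\left(-107,211 \right)}} = \frac{154 + \left(9682 + 19761\right) \left(-501 - 15548\right)}{\left(6 + 7 \cdot 207\right) + 0} = \frac{154 + 29443 \left(-16049\right)}{\left(6 + 1449\right) + 0} = \frac{154 - 472530707}{1455 + 0} = - \frac{472530553}{1455} = \left(-472530553\right) \frac{1}{1455} = - \frac{4871449}{15}$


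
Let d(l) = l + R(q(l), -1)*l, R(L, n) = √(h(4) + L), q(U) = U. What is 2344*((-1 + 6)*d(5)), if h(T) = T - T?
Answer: 58600 + 58600*√5 ≈ 1.8963e+5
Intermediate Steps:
h(T) = 0
R(L, n) = √L (R(L, n) = √(0 + L) = √L)
d(l) = l + l^(3/2) (d(l) = l + √l*l = l + l^(3/2))
2344*((-1 + 6)*d(5)) = 2344*((-1 + 6)*(5 + 5^(3/2))) = 2344*(5*(5 + 5*√5)) = 2344*(25 + 25*√5) = 58600 + 58600*√5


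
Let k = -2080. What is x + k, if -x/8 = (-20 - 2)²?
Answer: -5952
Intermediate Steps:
x = -3872 (x = -8*(-20 - 2)² = -8*(-22)² = -8*484 = -3872)
x + k = -3872 - 2080 = -5952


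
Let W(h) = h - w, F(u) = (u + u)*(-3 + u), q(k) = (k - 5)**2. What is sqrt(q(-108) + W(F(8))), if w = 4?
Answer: sqrt(12845) ≈ 113.34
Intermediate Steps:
q(k) = (-5 + k)**2
F(u) = 2*u*(-3 + u) (F(u) = (2*u)*(-3 + u) = 2*u*(-3 + u))
W(h) = -4 + h (W(h) = h - 1*4 = h - 4 = -4 + h)
sqrt(q(-108) + W(F(8))) = sqrt((-5 - 108)**2 + (-4 + 2*8*(-3 + 8))) = sqrt((-113)**2 + (-4 + 2*8*5)) = sqrt(12769 + (-4 + 80)) = sqrt(12769 + 76) = sqrt(12845)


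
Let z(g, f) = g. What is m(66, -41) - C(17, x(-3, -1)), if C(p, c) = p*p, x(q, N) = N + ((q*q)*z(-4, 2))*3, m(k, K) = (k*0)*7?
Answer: -289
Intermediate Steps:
m(k, K) = 0 (m(k, K) = 0*7 = 0)
x(q, N) = N - 12*q**2 (x(q, N) = N + ((q*q)*(-4))*3 = N + (q**2*(-4))*3 = N - 4*q**2*3 = N - 12*q**2)
C(p, c) = p**2
m(66, -41) - C(17, x(-3, -1)) = 0 - 1*17**2 = 0 - 1*289 = 0 - 289 = -289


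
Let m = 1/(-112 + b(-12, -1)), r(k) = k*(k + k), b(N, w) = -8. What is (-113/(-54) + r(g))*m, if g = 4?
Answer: -1841/6480 ≈ -0.28410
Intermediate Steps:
r(k) = 2*k² (r(k) = k*(2*k) = 2*k²)
m = -1/120 (m = 1/(-112 - 8) = 1/(-120) = -1/120 ≈ -0.0083333)
(-113/(-54) + r(g))*m = (-113/(-54) + 2*4²)*(-1/120) = (-113*(-1/54) + 2*16)*(-1/120) = (113/54 + 32)*(-1/120) = (1841/54)*(-1/120) = -1841/6480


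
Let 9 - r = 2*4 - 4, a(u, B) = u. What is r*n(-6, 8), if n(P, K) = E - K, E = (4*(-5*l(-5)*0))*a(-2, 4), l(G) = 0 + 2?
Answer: -40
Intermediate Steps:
l(G) = 2
r = 5 (r = 9 - (2*4 - 4) = 9 - (8 - 4) = 9 - 1*4 = 9 - 4 = 5)
E = 0 (E = (4*(-5*2*0))*(-2) = (4*(-10*0))*(-2) = (4*0)*(-2) = 0*(-2) = 0)
n(P, K) = -K (n(P, K) = 0 - K = -K)
r*n(-6, 8) = 5*(-1*8) = 5*(-8) = -40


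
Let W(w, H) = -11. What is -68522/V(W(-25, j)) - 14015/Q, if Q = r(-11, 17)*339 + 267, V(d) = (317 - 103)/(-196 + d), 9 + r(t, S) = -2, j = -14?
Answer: 24554097079/370434 ≈ 66285.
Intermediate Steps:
r(t, S) = -11 (r(t, S) = -9 - 2 = -11)
V(d) = 214/(-196 + d)
Q = -3462 (Q = -11*339 + 267 = -3729 + 267 = -3462)
-68522/V(W(-25, j)) - 14015/Q = -68522/(214/(-196 - 11)) - 14015/(-3462) = -68522/(214/(-207)) - 14015*(-1/3462) = -68522/(214*(-1/207)) + 14015/3462 = -68522/(-214/207) + 14015/3462 = -68522*(-207/214) + 14015/3462 = 7092027/107 + 14015/3462 = 24554097079/370434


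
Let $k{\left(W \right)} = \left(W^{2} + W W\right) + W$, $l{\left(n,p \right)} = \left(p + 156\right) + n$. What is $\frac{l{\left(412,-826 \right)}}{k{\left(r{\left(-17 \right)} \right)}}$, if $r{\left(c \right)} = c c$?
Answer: $- \frac{86}{55777} \approx -0.0015419$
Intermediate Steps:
$l{\left(n,p \right)} = 156 + n + p$ ($l{\left(n,p \right)} = \left(156 + p\right) + n = 156 + n + p$)
$r{\left(c \right)} = c^{2}$
$k{\left(W \right)} = W + 2 W^{2}$ ($k{\left(W \right)} = \left(W^{2} + W^{2}\right) + W = 2 W^{2} + W = W + 2 W^{2}$)
$\frac{l{\left(412,-826 \right)}}{k{\left(r{\left(-17 \right)} \right)}} = \frac{156 + 412 - 826}{\left(-17\right)^{2} \left(1 + 2 \left(-17\right)^{2}\right)} = - \frac{258}{289 \left(1 + 2 \cdot 289\right)} = - \frac{258}{289 \left(1 + 578\right)} = - \frac{258}{289 \cdot 579} = - \frac{258}{167331} = \left(-258\right) \frac{1}{167331} = - \frac{86}{55777}$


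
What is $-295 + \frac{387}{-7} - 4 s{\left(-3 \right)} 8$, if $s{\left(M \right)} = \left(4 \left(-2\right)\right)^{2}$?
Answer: $\frac{790511}{7} \approx 1.1293 \cdot 10^{5}$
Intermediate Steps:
$s{\left(M \right)} = 64$ ($s{\left(M \right)} = \left(-8\right)^{2} = 64$)
$-295 + \frac{387}{-7} - 4 s{\left(-3 \right)} 8 = -295 + \frac{387}{-7} \left(-4\right) 64 \cdot 8 = -295 + 387 \left(- \frac{1}{7}\right) \left(\left(-256\right) 8\right) = -295 - - \frac{792576}{7} = -295 + \frac{792576}{7} = \frac{790511}{7}$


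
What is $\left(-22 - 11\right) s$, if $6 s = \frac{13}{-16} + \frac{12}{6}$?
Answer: $- \frac{209}{32} \approx -6.5313$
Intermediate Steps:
$s = \frac{19}{96}$ ($s = \frac{\frac{13}{-16} + \frac{12}{6}}{6} = \frac{13 \left(- \frac{1}{16}\right) + 12 \cdot \frac{1}{6}}{6} = \frac{- \frac{13}{16} + 2}{6} = \frac{1}{6} \cdot \frac{19}{16} = \frac{19}{96} \approx 0.19792$)
$\left(-22 - 11\right) s = \left(-22 - 11\right) \frac{19}{96} = \left(-33\right) \frac{19}{96} = - \frac{209}{32}$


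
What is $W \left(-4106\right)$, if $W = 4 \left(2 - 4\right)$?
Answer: $32848$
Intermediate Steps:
$W = -8$ ($W = 4 \left(-2\right) = -8$)
$W \left(-4106\right) = \left(-8\right) \left(-4106\right) = 32848$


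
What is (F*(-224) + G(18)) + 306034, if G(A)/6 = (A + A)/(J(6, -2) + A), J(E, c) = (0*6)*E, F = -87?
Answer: 325534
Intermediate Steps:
J(E, c) = 0 (J(E, c) = 0*E = 0)
G(A) = 12 (G(A) = 6*((A + A)/(0 + A)) = 6*((2*A)/A) = 6*2 = 12)
(F*(-224) + G(18)) + 306034 = (-87*(-224) + 12) + 306034 = (19488 + 12) + 306034 = 19500 + 306034 = 325534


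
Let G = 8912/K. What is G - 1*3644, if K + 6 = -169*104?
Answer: -32038860/8791 ≈ -3644.5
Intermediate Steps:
K = -17582 (K = -6 - 169*104 = -6 - 17576 = -17582)
G = -4456/8791 (G = 8912/(-17582) = 8912*(-1/17582) = -4456/8791 ≈ -0.50688)
G - 1*3644 = -4456/8791 - 1*3644 = -4456/8791 - 3644 = -32038860/8791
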